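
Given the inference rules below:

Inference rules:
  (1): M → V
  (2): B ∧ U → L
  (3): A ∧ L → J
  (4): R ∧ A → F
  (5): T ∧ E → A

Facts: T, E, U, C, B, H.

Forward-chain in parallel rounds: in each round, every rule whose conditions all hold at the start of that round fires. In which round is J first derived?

Round 1 — (2), (5), derive L, A.
Round 2 — (3), derive J.
J first appears in round 2.

2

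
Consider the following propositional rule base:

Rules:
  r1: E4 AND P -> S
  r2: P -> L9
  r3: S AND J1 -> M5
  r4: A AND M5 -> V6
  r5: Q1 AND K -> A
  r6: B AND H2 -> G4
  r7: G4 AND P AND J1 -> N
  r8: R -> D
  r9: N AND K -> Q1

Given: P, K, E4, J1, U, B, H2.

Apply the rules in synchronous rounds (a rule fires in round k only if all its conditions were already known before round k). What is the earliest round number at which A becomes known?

4

Round 1: r1 [E4 AND P -> S]; r2 [P -> L9]; r6 [B AND H2 -> G4]. New: S, L9, G4.
Round 2: r3 [S AND J1 -> M5]; r7 [G4 AND P AND J1 -> N]. New: M5, N.
Round 3: r9 [N AND K -> Q1]. New: Q1.
Round 4: r5 [Q1 AND K -> A]. New: A.
A first appears in round 4.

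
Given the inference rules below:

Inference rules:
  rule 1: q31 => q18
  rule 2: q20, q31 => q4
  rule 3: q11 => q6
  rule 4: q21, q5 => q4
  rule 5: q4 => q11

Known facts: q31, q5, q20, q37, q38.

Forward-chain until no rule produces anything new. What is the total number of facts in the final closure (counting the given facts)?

9

Round 1 — rule 1, rule 2, derive q18, q4.
Round 2 — rule 5, derive q11.
Round 3 — rule 3, derive q6.
Closure: {q11, q18, q20, q31, q37, q38, q4, q5, q6} — 9 facts.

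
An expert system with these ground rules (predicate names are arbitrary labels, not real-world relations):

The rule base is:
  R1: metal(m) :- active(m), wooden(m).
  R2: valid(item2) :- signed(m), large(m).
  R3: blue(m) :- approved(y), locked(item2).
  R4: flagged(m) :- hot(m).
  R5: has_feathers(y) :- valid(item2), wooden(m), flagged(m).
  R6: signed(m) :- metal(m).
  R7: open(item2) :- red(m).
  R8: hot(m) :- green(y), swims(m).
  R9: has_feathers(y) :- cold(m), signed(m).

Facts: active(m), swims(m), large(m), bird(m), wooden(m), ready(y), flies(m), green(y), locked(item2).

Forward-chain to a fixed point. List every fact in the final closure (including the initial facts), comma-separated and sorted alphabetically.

active(m), bird(m), flagged(m), flies(m), green(y), has_feathers(y), hot(m), large(m), locked(item2), metal(m), ready(y), signed(m), swims(m), valid(item2), wooden(m)

Round 1 fires R1, R8, giving metal(m), hot(m).
Round 2 fires R4, R6, giving flagged(m), signed(m).
Round 3 fires R2, giving valid(item2).
Round 4 fires R5, giving has_feathers(y).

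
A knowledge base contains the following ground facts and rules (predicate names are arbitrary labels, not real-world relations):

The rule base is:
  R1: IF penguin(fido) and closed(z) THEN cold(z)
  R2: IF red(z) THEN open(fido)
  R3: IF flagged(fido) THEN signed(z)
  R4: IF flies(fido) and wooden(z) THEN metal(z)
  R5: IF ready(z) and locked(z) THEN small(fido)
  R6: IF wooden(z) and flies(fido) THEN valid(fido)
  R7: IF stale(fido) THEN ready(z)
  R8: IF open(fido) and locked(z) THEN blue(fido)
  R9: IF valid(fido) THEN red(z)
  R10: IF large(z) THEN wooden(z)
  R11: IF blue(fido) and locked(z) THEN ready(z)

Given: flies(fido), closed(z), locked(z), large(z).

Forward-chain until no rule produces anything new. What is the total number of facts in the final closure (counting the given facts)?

12

Round 1: R10 [IF large(z) THEN wooden(z)]. Adds wooden(z).
Round 2: R4 [IF flies(fido) and wooden(z) THEN metal(z)]; R6 [IF wooden(z) and flies(fido) THEN valid(fido)]. Adds metal(z), valid(fido).
Round 3: R9 [IF valid(fido) THEN red(z)]. Adds red(z).
Round 4: R2 [IF red(z) THEN open(fido)]. Adds open(fido).
Round 5: R8 [IF open(fido) and locked(z) THEN blue(fido)]. Adds blue(fido).
Round 6: R11 [IF blue(fido) and locked(z) THEN ready(z)]. Adds ready(z).
Round 7: R5 [IF ready(z) and locked(z) THEN small(fido)]. Adds small(fido).
Closure: {blue(fido), closed(z), flies(fido), large(z), locked(z), metal(z), open(fido), ready(z), red(z), small(fido), valid(fido), wooden(z)} — 12 facts.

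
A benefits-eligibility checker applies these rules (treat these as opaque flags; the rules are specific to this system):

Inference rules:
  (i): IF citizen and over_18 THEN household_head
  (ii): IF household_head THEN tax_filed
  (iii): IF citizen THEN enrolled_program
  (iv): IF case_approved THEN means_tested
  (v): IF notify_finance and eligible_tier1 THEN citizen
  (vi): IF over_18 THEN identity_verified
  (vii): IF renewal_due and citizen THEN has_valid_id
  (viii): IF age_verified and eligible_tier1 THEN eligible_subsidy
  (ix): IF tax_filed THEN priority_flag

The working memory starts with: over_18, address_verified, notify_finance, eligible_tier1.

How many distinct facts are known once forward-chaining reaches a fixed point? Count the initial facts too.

Round 1: (v) [IF notify_finance and eligible_tier1 THEN citizen]; (vi) [IF over_18 THEN identity_verified]. Adds citizen, identity_verified.
Round 2: (i) [IF citizen and over_18 THEN household_head]; (iii) [IF citizen THEN enrolled_program]. Adds household_head, enrolled_program.
Round 3: (ii) [IF household_head THEN tax_filed]. Adds tax_filed.
Round 4: (ix) [IF tax_filed THEN priority_flag]. Adds priority_flag.
Closure: {address_verified, citizen, eligible_tier1, enrolled_program, household_head, identity_verified, notify_finance, over_18, priority_flag, tax_filed} — 10 facts.

10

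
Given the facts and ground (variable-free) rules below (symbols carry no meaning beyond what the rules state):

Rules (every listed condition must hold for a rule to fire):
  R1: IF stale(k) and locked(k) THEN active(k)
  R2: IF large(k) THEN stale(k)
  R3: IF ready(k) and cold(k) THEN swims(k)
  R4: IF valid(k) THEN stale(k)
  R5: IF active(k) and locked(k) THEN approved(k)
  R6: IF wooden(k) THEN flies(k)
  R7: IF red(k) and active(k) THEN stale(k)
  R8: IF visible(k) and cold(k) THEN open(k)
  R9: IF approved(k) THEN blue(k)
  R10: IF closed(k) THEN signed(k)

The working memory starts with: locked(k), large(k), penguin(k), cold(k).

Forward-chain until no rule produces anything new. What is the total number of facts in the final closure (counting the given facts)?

Round 1: R2 [IF large(k) THEN stale(k)]. New: stale(k).
Round 2: R1 [IF stale(k) and locked(k) THEN active(k)]. New: active(k).
Round 3: R5 [IF active(k) and locked(k) THEN approved(k)]. New: approved(k).
Round 4: R9 [IF approved(k) THEN blue(k)]. New: blue(k).
Closure: {active(k), approved(k), blue(k), cold(k), large(k), locked(k), penguin(k), stale(k)} — 8 facts.

8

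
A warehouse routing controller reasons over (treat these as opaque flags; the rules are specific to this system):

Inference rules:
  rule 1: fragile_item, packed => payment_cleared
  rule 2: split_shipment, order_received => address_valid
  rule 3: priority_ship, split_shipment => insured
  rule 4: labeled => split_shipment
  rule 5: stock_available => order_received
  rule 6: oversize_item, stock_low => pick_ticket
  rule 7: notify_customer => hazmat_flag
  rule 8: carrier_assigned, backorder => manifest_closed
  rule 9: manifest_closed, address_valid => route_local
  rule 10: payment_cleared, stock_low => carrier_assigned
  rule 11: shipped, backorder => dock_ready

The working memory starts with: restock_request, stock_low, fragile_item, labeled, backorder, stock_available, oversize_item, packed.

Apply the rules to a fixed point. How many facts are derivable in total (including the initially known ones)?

16

Round 1 fires rule 1, rule 4, rule 5, rule 6, giving payment_cleared, split_shipment, order_received, pick_ticket.
Round 2 fires rule 2, rule 10, giving address_valid, carrier_assigned.
Round 3 fires rule 8, giving manifest_closed.
Round 4 fires rule 9, giving route_local.
Closure: {address_valid, backorder, carrier_assigned, fragile_item, labeled, manifest_closed, order_received, oversize_item, packed, payment_cleared, pick_ticket, restock_request, route_local, split_shipment, stock_available, stock_low} — 16 facts.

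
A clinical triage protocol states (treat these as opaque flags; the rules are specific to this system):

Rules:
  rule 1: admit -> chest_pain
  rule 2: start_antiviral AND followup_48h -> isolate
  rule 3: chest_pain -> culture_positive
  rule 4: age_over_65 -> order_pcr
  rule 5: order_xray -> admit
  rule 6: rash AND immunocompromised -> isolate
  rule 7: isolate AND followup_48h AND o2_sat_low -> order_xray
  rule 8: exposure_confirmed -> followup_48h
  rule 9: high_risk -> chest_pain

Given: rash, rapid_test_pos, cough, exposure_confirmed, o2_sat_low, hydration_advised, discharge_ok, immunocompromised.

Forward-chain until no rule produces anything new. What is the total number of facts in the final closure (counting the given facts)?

Round 1: rule 6 [rash AND immunocompromised -> isolate]; rule 8 [exposure_confirmed -> followup_48h]. New: isolate, followup_48h.
Round 2: rule 7 [isolate AND followup_48h AND o2_sat_low -> order_xray]. New: order_xray.
Round 3: rule 5 [order_xray -> admit]. New: admit.
Round 4: rule 1 [admit -> chest_pain]. New: chest_pain.
Round 5: rule 3 [chest_pain -> culture_positive]. New: culture_positive.
Closure: {admit, chest_pain, cough, culture_positive, discharge_ok, exposure_confirmed, followup_48h, hydration_advised, immunocompromised, isolate, o2_sat_low, order_xray, rapid_test_pos, rash} — 14 facts.

14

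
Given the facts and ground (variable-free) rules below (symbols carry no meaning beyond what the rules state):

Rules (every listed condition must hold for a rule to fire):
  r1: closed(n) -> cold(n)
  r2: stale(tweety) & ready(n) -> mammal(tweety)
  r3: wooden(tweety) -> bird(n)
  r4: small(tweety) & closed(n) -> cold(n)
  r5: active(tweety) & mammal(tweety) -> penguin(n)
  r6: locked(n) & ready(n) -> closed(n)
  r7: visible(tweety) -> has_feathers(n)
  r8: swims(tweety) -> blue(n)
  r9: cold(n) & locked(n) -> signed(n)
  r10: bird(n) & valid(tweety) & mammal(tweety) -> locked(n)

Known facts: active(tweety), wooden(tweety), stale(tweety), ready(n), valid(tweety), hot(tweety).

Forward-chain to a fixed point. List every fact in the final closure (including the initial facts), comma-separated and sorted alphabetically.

[1] r2 [stale(tweety) & ready(n) -> mammal(tweety)]; r3 [wooden(tweety) -> bird(n)]. ⇒ new: mammal(tweety), bird(n).
[2] r5 [active(tweety) & mammal(tweety) -> penguin(n)]; r10 [bird(n) & valid(tweety) & mammal(tweety) -> locked(n)]. ⇒ new: penguin(n), locked(n).
[3] r6 [locked(n) & ready(n) -> closed(n)]. ⇒ new: closed(n).
[4] r1 [closed(n) -> cold(n)]. ⇒ new: cold(n).
[5] r9 [cold(n) & locked(n) -> signed(n)]. ⇒ new: signed(n).

active(tweety), bird(n), closed(n), cold(n), hot(tweety), locked(n), mammal(tweety), penguin(n), ready(n), signed(n), stale(tweety), valid(tweety), wooden(tweety)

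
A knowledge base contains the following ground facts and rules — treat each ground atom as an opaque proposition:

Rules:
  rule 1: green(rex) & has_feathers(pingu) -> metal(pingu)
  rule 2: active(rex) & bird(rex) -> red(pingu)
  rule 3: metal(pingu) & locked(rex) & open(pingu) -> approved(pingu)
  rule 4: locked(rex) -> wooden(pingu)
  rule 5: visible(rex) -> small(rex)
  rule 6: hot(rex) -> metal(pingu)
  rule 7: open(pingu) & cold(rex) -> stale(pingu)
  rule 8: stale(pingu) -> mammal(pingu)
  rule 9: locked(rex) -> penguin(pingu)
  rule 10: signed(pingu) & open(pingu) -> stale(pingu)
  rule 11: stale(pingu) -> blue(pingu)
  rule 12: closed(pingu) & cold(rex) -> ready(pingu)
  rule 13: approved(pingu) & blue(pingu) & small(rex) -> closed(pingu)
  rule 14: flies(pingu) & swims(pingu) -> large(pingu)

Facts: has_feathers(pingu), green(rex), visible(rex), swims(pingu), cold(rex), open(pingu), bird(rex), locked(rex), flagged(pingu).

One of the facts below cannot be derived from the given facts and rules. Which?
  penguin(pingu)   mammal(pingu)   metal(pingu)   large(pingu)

large(pingu)

[1] rule 1 [green(rex) & has_feathers(pingu) -> metal(pingu)]; rule 4 [locked(rex) -> wooden(pingu)]; rule 5 [visible(rex) -> small(rex)]; rule 7 [open(pingu) & cold(rex) -> stale(pingu)]; rule 9 [locked(rex) -> penguin(pingu)]. ⇒ new: metal(pingu), wooden(pingu), small(rex), stale(pingu), penguin(pingu).
[2] rule 3 [metal(pingu) & locked(rex) & open(pingu) -> approved(pingu)]; rule 8 [stale(pingu) -> mammal(pingu)]; rule 11 [stale(pingu) -> blue(pingu)]. ⇒ new: approved(pingu), mammal(pingu), blue(pingu).
[3] rule 13 [approved(pingu) & blue(pingu) & small(rex) -> closed(pingu)]. ⇒ new: closed(pingu).
[4] rule 12 [closed(pingu) & cold(rex) -> ready(pingu)]. ⇒ new: ready(pingu).
Derived: metal(pingu) (round 1), penguin(pingu) (round 1), mammal(pingu) (round 2). large(pingu) never appears in any round.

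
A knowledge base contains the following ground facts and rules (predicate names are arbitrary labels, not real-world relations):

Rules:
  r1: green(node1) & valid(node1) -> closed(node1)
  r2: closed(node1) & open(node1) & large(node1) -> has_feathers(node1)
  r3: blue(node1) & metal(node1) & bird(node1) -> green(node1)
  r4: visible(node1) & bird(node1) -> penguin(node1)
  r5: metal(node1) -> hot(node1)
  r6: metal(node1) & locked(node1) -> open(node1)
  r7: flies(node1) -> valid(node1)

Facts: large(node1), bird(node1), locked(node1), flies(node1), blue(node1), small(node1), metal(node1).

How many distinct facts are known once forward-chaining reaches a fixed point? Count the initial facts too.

13

Round 1 — r3, r5, r6, r7, derive green(node1), hot(node1), open(node1), valid(node1).
Round 2 — r1, derive closed(node1).
Round 3 — r2, derive has_feathers(node1).
Closure: {bird(node1), blue(node1), closed(node1), flies(node1), green(node1), has_feathers(node1), hot(node1), large(node1), locked(node1), metal(node1), open(node1), small(node1), valid(node1)} — 13 facts.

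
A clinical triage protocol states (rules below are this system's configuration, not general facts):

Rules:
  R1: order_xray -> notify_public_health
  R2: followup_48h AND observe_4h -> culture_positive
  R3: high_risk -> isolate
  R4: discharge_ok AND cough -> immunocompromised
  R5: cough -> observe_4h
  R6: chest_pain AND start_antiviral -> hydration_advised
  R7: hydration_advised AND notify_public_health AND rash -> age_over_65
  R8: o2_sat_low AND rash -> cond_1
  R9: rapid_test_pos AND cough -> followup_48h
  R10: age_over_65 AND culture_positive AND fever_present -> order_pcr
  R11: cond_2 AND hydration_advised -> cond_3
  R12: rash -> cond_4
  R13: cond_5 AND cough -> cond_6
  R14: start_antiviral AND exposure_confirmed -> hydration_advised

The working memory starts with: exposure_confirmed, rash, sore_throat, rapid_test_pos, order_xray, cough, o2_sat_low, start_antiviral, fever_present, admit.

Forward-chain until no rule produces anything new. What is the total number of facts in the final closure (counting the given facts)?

19

Round 1: R1 [order_xray -> notify_public_health]; R5 [cough -> observe_4h]; R8 [o2_sat_low AND rash -> cond_1]; R9 [rapid_test_pos AND cough -> followup_48h]; R12 [rash -> cond_4]; R14 [start_antiviral AND exposure_confirmed -> hydration_advised]. Adds notify_public_health, observe_4h, cond_1, followup_48h, cond_4, hydration_advised.
Round 2: R2 [followup_48h AND observe_4h -> culture_positive]; R7 [hydration_advised AND notify_public_health AND rash -> age_over_65]. Adds culture_positive, age_over_65.
Round 3: R10 [age_over_65 AND culture_positive AND fever_present -> order_pcr]. Adds order_pcr.
Closure: {admit, age_over_65, cond_1, cond_4, cough, culture_positive, exposure_confirmed, fever_present, followup_48h, hydration_advised, notify_public_health, o2_sat_low, observe_4h, order_pcr, order_xray, rapid_test_pos, rash, sore_throat, start_antiviral} — 19 facts.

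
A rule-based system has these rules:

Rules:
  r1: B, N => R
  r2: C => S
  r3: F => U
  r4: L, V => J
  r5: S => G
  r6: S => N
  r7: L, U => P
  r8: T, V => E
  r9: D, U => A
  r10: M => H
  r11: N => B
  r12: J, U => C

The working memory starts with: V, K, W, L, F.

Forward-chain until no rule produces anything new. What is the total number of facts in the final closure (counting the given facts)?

Round 1 fires r3, r4, giving U, J.
Round 2 fires r7, r12, giving P, C.
Round 3 fires r2, giving S.
Round 4 fires r5, r6, giving G, N.
Round 5 fires r11, giving B.
Round 6 fires r1, giving R.
Closure: {B, C, F, G, J, K, L, N, P, R, S, U, V, W} — 14 facts.

14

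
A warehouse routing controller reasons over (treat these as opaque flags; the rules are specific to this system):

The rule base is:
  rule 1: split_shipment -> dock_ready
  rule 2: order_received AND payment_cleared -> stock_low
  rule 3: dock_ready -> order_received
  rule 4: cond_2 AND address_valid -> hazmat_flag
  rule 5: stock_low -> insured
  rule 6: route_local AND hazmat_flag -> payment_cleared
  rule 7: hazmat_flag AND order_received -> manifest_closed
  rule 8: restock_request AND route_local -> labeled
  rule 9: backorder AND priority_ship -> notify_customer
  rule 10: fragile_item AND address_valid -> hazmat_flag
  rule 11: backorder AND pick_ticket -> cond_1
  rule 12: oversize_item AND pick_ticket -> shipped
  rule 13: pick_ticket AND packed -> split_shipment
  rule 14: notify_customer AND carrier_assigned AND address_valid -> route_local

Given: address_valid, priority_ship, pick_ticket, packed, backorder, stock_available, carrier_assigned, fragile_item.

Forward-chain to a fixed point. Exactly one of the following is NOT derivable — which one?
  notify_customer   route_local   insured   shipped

shipped

[1] rule 9 [backorder AND priority_ship -> notify_customer]; rule 10 [fragile_item AND address_valid -> hazmat_flag]; rule 11 [backorder AND pick_ticket -> cond_1]; rule 13 [pick_ticket AND packed -> split_shipment]. ⇒ new: notify_customer, hazmat_flag, cond_1, split_shipment.
[2] rule 1 [split_shipment -> dock_ready]; rule 14 [notify_customer AND carrier_assigned AND address_valid -> route_local]. ⇒ new: dock_ready, route_local.
[3] rule 3 [dock_ready -> order_received]; rule 6 [route_local AND hazmat_flag -> payment_cleared]. ⇒ new: order_received, payment_cleared.
[4] rule 2 [order_received AND payment_cleared -> stock_low]; rule 7 [hazmat_flag AND order_received -> manifest_closed]. ⇒ new: stock_low, manifest_closed.
[5] rule 5 [stock_low -> insured]. ⇒ new: insured.
Derived: insured (round 5), route_local (round 2), notify_customer (round 1). shipped never appears in any round.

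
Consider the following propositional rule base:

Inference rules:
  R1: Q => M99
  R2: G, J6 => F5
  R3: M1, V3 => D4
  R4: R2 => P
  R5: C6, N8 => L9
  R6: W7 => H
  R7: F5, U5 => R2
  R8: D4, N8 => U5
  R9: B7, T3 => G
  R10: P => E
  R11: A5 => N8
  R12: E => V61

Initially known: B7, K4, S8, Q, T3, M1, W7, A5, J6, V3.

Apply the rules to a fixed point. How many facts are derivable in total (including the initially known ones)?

21

[1] R1 [Q => M99]; R3 [M1, V3 => D4]; R6 [W7 => H]; R9 [B7, T3 => G]; R11 [A5 => N8]. ⇒ new: M99, D4, H, G, N8.
[2] R2 [G, J6 => F5]; R8 [D4, N8 => U5]. ⇒ new: F5, U5.
[3] R7 [F5, U5 => R2]. ⇒ new: R2.
[4] R4 [R2 => P]. ⇒ new: P.
[5] R10 [P => E]. ⇒ new: E.
[6] R12 [E => V61]. ⇒ new: V61.
Closure: {A5, B7, D4, E, F5, G, H, J6, K4, M1, M99, N8, P, Q, R2, S8, T3, U5, V3, V61, W7} — 21 facts.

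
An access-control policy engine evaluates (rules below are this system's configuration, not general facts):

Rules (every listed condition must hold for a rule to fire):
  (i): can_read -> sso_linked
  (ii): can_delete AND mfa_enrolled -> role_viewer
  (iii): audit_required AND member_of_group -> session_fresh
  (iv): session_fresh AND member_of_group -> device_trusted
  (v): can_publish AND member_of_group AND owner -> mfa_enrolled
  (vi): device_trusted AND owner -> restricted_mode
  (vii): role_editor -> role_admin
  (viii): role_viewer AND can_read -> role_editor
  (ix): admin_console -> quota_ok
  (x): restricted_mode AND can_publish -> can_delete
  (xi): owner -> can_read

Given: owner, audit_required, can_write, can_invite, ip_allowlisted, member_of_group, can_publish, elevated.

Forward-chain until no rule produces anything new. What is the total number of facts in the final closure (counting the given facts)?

18

Round 1 — (iii), (v), (xi), derive session_fresh, mfa_enrolled, can_read.
Round 2 — (i), (iv), derive sso_linked, device_trusted.
Round 3 — (vi), derive restricted_mode.
Round 4 — (x), derive can_delete.
Round 5 — (ii), derive role_viewer.
Round 6 — (viii), derive role_editor.
Round 7 — (vii), derive role_admin.
Closure: {audit_required, can_delete, can_invite, can_publish, can_read, can_write, device_trusted, elevated, ip_allowlisted, member_of_group, mfa_enrolled, owner, restricted_mode, role_admin, role_editor, role_viewer, session_fresh, sso_linked} — 18 facts.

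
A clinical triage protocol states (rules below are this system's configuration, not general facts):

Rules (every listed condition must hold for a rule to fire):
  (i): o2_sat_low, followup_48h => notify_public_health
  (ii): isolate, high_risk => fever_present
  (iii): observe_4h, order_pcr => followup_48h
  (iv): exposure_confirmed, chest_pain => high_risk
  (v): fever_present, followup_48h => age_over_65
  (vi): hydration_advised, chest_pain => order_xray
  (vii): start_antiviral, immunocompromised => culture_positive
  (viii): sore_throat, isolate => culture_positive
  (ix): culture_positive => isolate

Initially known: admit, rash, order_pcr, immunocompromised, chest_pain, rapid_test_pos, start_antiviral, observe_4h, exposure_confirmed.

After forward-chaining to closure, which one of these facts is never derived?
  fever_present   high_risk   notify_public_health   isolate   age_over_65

notify_public_health

[1] (iii) [observe_4h, order_pcr => followup_48h]; (iv) [exposure_confirmed, chest_pain => high_risk]; (vii) [start_antiviral, immunocompromised => culture_positive]. ⇒ new: followup_48h, high_risk, culture_positive.
[2] (ix) [culture_positive => isolate]. ⇒ new: isolate.
[3] (ii) [isolate, high_risk => fever_present]. ⇒ new: fever_present.
[4] (v) [fever_present, followup_48h => age_over_65]. ⇒ new: age_over_65.
Derived: isolate (round 2), high_risk (round 1), age_over_65 (round 4), fever_present (round 3). notify_public_health never appears in any round.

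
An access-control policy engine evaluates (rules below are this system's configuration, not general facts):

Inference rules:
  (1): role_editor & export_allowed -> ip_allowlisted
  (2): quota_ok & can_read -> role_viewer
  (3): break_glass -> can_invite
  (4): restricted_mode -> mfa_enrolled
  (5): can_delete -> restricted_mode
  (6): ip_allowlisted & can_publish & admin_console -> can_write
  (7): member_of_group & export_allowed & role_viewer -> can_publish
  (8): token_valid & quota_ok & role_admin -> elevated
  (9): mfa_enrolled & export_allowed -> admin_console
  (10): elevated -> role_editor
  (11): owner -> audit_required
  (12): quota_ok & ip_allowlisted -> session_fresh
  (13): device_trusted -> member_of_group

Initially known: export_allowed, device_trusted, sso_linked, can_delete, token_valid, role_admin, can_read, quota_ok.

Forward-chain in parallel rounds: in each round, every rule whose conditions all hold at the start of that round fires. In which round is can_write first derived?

4

Round 1 — (2), (5), (8), (13), derive role_viewer, restricted_mode, elevated, member_of_group.
Round 2 — (4), (7), (10), derive mfa_enrolled, can_publish, role_editor.
Round 3 — (1), (9), derive ip_allowlisted, admin_console.
Round 4 — (6), (12), derive can_write, session_fresh.
can_write first appears in round 4.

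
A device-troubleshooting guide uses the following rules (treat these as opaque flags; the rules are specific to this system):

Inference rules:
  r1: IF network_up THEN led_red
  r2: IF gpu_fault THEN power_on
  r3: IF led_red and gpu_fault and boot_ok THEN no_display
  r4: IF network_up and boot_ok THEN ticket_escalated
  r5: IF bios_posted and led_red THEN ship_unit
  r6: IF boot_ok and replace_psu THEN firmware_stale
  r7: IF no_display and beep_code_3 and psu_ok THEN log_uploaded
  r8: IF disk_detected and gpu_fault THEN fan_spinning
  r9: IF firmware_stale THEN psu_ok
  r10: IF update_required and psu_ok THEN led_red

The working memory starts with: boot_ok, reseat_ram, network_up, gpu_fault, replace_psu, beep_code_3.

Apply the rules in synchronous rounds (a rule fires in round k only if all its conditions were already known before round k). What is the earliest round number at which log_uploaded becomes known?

3

Round 1: r1 [IF network_up THEN led_red]; r2 [IF gpu_fault THEN power_on]; r4 [IF network_up and boot_ok THEN ticket_escalated]; r6 [IF boot_ok and replace_psu THEN firmware_stale]. Adds led_red, power_on, ticket_escalated, firmware_stale.
Round 2: r3 [IF led_red and gpu_fault and boot_ok THEN no_display]; r9 [IF firmware_stale THEN psu_ok]. Adds no_display, psu_ok.
Round 3: r7 [IF no_display and beep_code_3 and psu_ok THEN log_uploaded]. Adds log_uploaded.
log_uploaded first appears in round 3.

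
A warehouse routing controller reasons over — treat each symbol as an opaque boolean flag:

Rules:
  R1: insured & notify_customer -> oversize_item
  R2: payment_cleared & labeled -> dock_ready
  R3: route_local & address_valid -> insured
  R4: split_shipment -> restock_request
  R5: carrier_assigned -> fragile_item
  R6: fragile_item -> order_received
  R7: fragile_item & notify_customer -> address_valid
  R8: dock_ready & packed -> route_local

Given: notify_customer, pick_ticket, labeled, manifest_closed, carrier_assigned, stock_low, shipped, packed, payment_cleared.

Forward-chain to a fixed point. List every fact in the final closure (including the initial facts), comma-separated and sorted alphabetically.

address_valid, carrier_assigned, dock_ready, fragile_item, insured, labeled, manifest_closed, notify_customer, order_received, oversize_item, packed, payment_cleared, pick_ticket, route_local, shipped, stock_low

Round 1: R2 [payment_cleared & labeled -> dock_ready]; R5 [carrier_assigned -> fragile_item]. Adds dock_ready, fragile_item.
Round 2: R6 [fragile_item -> order_received]; R7 [fragile_item & notify_customer -> address_valid]; R8 [dock_ready & packed -> route_local]. Adds order_received, address_valid, route_local.
Round 3: R3 [route_local & address_valid -> insured]. Adds insured.
Round 4: R1 [insured & notify_customer -> oversize_item]. Adds oversize_item.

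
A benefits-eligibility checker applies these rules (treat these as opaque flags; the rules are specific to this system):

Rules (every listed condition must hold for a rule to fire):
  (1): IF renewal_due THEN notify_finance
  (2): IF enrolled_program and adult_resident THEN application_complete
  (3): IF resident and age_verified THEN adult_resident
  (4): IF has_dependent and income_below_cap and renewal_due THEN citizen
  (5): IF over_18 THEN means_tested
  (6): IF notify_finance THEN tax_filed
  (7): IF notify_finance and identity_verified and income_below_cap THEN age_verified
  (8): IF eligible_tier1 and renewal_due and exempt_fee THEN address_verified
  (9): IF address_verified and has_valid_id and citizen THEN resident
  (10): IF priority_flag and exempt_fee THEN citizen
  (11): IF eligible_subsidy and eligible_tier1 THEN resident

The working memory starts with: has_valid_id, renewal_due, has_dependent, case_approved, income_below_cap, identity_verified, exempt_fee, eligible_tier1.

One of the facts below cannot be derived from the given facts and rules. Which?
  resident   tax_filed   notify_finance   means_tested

means_tested

Round 1: (1) [IF renewal_due THEN notify_finance]; (4) [IF has_dependent and income_below_cap and renewal_due THEN citizen]; (8) [IF eligible_tier1 and renewal_due and exempt_fee THEN address_verified]. Adds notify_finance, citizen, address_verified.
Round 2: (6) [IF notify_finance THEN tax_filed]; (7) [IF notify_finance and identity_verified and income_below_cap THEN age_verified]; (9) [IF address_verified and has_valid_id and citizen THEN resident]. Adds tax_filed, age_verified, resident.
Round 3: (3) [IF resident and age_verified THEN adult_resident]. Adds adult_resident.
Derived: notify_finance (round 1), resident (round 2), tax_filed (round 2). means_tested never appears in any round.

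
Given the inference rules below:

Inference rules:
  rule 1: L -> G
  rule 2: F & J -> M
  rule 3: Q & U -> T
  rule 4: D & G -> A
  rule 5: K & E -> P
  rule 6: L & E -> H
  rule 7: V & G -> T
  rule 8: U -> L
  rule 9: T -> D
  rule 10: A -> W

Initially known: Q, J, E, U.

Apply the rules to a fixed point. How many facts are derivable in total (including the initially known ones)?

Round 1 fires rule 3, rule 8, giving T, L.
Round 2 fires rule 1, rule 6, rule 9, giving G, H, D.
Round 3 fires rule 4, giving A.
Round 4 fires rule 10, giving W.
Closure: {A, D, E, G, H, J, L, Q, T, U, W} — 11 facts.

11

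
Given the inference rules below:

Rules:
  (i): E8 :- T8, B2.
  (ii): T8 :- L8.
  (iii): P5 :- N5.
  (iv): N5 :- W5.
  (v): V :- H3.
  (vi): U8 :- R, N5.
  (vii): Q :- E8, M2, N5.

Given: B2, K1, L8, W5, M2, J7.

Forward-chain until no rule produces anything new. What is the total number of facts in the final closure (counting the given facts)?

Round 1: (ii) [T8 :- L8.]; (iv) [N5 :- W5.]. Adds T8, N5.
Round 2: (i) [E8 :- T8, B2.]; (iii) [P5 :- N5.]. Adds E8, P5.
Round 3: (vii) [Q :- E8, M2, N5.]. Adds Q.
Closure: {B2, E8, J7, K1, L8, M2, N5, P5, Q, T8, W5} — 11 facts.

11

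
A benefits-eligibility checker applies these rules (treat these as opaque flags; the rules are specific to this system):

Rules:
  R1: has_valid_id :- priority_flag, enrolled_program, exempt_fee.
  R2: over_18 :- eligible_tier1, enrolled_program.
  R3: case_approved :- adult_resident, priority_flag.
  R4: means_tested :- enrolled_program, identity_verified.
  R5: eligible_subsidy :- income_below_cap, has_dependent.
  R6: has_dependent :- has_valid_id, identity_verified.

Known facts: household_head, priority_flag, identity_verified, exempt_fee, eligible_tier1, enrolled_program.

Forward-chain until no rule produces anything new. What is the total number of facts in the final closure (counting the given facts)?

Round 1: R1 [has_valid_id :- priority_flag, enrolled_program, exempt_fee.]; R2 [over_18 :- eligible_tier1, enrolled_program.]; R4 [means_tested :- enrolled_program, identity_verified.]. Adds has_valid_id, over_18, means_tested.
Round 2: R6 [has_dependent :- has_valid_id, identity_verified.]. Adds has_dependent.
Closure: {eligible_tier1, enrolled_program, exempt_fee, has_dependent, has_valid_id, household_head, identity_verified, means_tested, over_18, priority_flag} — 10 facts.

10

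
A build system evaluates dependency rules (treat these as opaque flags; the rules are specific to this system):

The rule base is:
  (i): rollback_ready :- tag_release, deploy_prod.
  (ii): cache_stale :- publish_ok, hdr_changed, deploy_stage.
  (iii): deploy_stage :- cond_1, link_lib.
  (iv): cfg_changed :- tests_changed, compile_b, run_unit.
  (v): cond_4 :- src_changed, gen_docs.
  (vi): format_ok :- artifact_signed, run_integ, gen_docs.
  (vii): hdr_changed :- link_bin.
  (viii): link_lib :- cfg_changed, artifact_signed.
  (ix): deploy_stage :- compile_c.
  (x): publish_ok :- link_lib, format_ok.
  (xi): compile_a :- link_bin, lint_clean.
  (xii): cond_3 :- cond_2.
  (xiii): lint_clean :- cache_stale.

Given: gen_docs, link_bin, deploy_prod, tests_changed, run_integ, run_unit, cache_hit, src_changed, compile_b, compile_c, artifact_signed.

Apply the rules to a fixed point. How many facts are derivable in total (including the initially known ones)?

21

[1] (iv) [cfg_changed :- tests_changed, compile_b, run_unit.]; (v) [cond_4 :- src_changed, gen_docs.]; (vi) [format_ok :- artifact_signed, run_integ, gen_docs.]; (vii) [hdr_changed :- link_bin.]; (ix) [deploy_stage :- compile_c.]. ⇒ new: cfg_changed, cond_4, format_ok, hdr_changed, deploy_stage.
[2] (viii) [link_lib :- cfg_changed, artifact_signed.]. ⇒ new: link_lib.
[3] (x) [publish_ok :- link_lib, format_ok.]. ⇒ new: publish_ok.
[4] (ii) [cache_stale :- publish_ok, hdr_changed, deploy_stage.]. ⇒ new: cache_stale.
[5] (xiii) [lint_clean :- cache_stale.]. ⇒ new: lint_clean.
[6] (xi) [compile_a :- link_bin, lint_clean.]. ⇒ new: compile_a.
Closure: {artifact_signed, cache_hit, cache_stale, cfg_changed, compile_a, compile_b, compile_c, cond_4, deploy_prod, deploy_stage, format_ok, gen_docs, hdr_changed, link_bin, link_lib, lint_clean, publish_ok, run_integ, run_unit, src_changed, tests_changed} — 21 facts.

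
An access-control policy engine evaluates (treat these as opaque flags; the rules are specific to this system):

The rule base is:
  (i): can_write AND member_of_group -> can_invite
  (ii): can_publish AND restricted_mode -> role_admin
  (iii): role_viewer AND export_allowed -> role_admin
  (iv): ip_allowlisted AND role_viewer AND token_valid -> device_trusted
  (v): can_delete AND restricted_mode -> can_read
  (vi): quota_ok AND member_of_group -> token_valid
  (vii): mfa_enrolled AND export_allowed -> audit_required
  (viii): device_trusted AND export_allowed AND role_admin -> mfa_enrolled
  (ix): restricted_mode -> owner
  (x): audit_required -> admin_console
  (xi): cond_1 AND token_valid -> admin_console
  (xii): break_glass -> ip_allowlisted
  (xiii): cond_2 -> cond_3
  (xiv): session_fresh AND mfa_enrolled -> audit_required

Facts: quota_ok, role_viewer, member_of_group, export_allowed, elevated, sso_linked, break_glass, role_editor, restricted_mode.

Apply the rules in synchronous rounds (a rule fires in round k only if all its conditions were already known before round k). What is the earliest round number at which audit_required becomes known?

4

[1] (iii) [role_viewer AND export_allowed -> role_admin]; (vi) [quota_ok AND member_of_group -> token_valid]; (ix) [restricted_mode -> owner]; (xii) [break_glass -> ip_allowlisted]. ⇒ new: role_admin, token_valid, owner, ip_allowlisted.
[2] (iv) [ip_allowlisted AND role_viewer AND token_valid -> device_trusted]. ⇒ new: device_trusted.
[3] (viii) [device_trusted AND export_allowed AND role_admin -> mfa_enrolled]. ⇒ new: mfa_enrolled.
[4] (vii) [mfa_enrolled AND export_allowed -> audit_required]. ⇒ new: audit_required.
audit_required first appears in round 4.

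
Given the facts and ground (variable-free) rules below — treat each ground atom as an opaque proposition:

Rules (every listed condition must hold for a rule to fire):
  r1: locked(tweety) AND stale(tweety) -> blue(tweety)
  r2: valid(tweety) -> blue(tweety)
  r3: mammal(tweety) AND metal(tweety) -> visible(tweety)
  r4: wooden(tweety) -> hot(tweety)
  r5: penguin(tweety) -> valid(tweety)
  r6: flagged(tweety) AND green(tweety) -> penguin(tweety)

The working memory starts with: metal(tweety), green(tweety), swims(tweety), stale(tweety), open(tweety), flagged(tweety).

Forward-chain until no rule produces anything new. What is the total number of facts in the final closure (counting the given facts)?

9

Round 1: r6 [flagged(tweety) AND green(tweety) -> penguin(tweety)]. New: penguin(tweety).
Round 2: r5 [penguin(tweety) -> valid(tweety)]. New: valid(tweety).
Round 3: r2 [valid(tweety) -> blue(tweety)]. New: blue(tweety).
Closure: {blue(tweety), flagged(tweety), green(tweety), metal(tweety), open(tweety), penguin(tweety), stale(tweety), swims(tweety), valid(tweety)} — 9 facts.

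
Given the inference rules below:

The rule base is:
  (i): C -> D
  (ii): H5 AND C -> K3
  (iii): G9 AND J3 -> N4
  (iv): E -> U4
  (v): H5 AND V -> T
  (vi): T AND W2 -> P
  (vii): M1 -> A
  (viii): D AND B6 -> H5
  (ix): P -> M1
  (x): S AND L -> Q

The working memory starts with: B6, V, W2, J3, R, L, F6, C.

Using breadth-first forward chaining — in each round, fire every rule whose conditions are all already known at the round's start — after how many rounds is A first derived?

6

[1] (i) [C -> D]. ⇒ new: D.
[2] (viii) [D AND B6 -> H5]. ⇒ new: H5.
[3] (ii) [H5 AND C -> K3]; (v) [H5 AND V -> T]. ⇒ new: K3, T.
[4] (vi) [T AND W2 -> P]. ⇒ new: P.
[5] (ix) [P -> M1]. ⇒ new: M1.
[6] (vii) [M1 -> A]. ⇒ new: A.
A first appears in round 6.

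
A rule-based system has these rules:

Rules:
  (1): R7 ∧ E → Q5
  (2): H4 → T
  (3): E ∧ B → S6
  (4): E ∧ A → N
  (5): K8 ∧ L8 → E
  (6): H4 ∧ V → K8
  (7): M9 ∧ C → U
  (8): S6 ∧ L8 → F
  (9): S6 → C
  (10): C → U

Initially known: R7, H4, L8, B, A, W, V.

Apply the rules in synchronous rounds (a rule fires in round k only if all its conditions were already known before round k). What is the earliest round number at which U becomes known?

5

Round 1 — (2), (6), derive T, K8.
Round 2 — (5), derive E.
Round 3 — (1), (3), (4), derive Q5, S6, N.
Round 4 — (8), (9), derive F, C.
Round 5 — (10), derive U.
U first appears in round 5.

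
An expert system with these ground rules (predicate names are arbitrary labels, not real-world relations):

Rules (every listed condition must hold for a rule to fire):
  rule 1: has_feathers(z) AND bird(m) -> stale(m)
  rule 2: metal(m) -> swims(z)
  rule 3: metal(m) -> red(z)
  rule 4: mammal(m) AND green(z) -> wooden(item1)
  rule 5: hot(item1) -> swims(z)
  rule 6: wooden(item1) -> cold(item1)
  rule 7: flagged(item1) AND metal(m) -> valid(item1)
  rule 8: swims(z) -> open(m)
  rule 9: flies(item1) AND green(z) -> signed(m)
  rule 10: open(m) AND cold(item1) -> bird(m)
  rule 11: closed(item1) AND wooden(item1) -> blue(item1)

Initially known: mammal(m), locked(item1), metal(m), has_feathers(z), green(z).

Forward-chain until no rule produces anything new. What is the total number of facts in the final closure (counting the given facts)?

12

Round 1 fires rule 2, rule 3, rule 4, giving swims(z), red(z), wooden(item1).
Round 2 fires rule 6, rule 8, giving cold(item1), open(m).
Round 3 fires rule 10, giving bird(m).
Round 4 fires rule 1, giving stale(m).
Closure: {bird(m), cold(item1), green(z), has_feathers(z), locked(item1), mammal(m), metal(m), open(m), red(z), stale(m), swims(z), wooden(item1)} — 12 facts.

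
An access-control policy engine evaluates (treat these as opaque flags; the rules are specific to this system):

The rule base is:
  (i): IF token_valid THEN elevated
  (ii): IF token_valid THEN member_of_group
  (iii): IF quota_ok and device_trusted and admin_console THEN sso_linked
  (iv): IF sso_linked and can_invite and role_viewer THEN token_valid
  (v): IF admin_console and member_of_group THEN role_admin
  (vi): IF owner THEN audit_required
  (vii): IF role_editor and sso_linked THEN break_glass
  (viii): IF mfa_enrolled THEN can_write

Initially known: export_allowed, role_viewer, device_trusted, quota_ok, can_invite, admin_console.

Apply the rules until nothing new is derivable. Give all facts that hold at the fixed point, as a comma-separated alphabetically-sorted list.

admin_console, can_invite, device_trusted, elevated, export_allowed, member_of_group, quota_ok, role_admin, role_viewer, sso_linked, token_valid

Round 1 fires (iii), giving sso_linked.
Round 2 fires (iv), giving token_valid.
Round 3 fires (i), (ii), giving elevated, member_of_group.
Round 4 fires (v), giving role_admin.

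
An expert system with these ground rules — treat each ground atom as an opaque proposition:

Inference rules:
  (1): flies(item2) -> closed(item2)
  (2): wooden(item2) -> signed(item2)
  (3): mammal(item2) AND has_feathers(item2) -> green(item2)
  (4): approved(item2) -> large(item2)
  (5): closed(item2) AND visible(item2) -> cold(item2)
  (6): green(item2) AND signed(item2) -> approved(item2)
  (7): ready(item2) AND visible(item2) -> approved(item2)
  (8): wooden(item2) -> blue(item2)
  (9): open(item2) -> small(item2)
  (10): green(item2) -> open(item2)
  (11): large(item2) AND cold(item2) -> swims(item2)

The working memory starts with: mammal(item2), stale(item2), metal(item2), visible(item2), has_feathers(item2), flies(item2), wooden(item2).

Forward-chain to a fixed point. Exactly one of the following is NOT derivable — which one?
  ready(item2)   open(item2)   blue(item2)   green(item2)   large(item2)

[1] (1) [flies(item2) -> closed(item2)]; (2) [wooden(item2) -> signed(item2)]; (3) [mammal(item2) AND has_feathers(item2) -> green(item2)]; (8) [wooden(item2) -> blue(item2)]. ⇒ new: closed(item2), signed(item2), green(item2), blue(item2).
[2] (5) [closed(item2) AND visible(item2) -> cold(item2)]; (6) [green(item2) AND signed(item2) -> approved(item2)]; (10) [green(item2) -> open(item2)]. ⇒ new: cold(item2), approved(item2), open(item2).
[3] (4) [approved(item2) -> large(item2)]; (9) [open(item2) -> small(item2)]. ⇒ new: large(item2), small(item2).
[4] (11) [large(item2) AND cold(item2) -> swims(item2)]. ⇒ new: swims(item2).
Derived: green(item2) (round 1), large(item2) (round 3), blue(item2) (round 1), open(item2) (round 2). ready(item2) never appears in any round.

ready(item2)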